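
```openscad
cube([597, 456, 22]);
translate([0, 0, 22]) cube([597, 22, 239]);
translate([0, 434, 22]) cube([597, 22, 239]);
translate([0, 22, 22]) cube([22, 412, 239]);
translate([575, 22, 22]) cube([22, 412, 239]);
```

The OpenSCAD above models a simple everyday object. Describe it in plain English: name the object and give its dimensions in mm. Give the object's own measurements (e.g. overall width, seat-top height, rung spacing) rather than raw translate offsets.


An open-topped rectangular box: outside dimensions 597×456×261 mm, with a uniform wall and base thickness of 22 mm. The base is a full 597×456 slab on the floor; four walls sit on top of the base. The front and back walls (the −y and +y sides) span the full width; the two side walls fit between them.


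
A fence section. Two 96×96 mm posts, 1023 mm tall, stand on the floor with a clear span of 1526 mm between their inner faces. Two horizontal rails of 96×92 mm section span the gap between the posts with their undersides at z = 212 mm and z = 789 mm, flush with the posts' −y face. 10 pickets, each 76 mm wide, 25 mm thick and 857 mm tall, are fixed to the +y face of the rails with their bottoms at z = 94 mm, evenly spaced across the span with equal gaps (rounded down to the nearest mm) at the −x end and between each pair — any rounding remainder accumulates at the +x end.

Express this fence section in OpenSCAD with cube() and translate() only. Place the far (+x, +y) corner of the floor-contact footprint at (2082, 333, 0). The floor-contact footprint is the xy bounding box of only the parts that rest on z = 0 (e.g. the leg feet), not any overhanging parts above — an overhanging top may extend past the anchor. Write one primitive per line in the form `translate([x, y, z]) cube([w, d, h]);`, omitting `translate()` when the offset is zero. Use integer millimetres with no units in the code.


translate([364, 237, 0]) cube([96, 96, 1023]);
translate([1986, 237, 0]) cube([96, 96, 1023]);
translate([460, 237, 212]) cube([1526, 96, 92]);
translate([460, 237, 789]) cube([1526, 96, 92]);
translate([529, 333, 94]) cube([76, 25, 857]);
translate([674, 333, 94]) cube([76, 25, 857]);
translate([819, 333, 94]) cube([76, 25, 857]);
translate([964, 333, 94]) cube([76, 25, 857]);
translate([1109, 333, 94]) cube([76, 25, 857]);
translate([1254, 333, 94]) cube([76, 25, 857]);
translate([1399, 333, 94]) cube([76, 25, 857]);
translate([1544, 333, 94]) cube([76, 25, 857]);
translate([1689, 333, 94]) cube([76, 25, 857]);
translate([1834, 333, 94]) cube([76, 25, 857]);


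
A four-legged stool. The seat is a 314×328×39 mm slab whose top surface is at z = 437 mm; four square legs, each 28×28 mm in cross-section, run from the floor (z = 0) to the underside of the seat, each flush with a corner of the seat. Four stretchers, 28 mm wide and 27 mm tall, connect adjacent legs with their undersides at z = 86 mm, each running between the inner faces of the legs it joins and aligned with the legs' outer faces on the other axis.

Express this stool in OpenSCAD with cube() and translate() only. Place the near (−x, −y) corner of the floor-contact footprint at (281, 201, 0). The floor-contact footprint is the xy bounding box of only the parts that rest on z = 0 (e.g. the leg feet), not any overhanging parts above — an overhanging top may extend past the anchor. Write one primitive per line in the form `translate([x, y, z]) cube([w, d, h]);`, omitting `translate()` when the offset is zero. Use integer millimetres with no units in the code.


translate([281, 201, 398]) cube([314, 328, 39]);
translate([281, 201, 0]) cube([28, 28, 398]);
translate([567, 201, 0]) cube([28, 28, 398]);
translate([281, 501, 0]) cube([28, 28, 398]);
translate([567, 501, 0]) cube([28, 28, 398]);
translate([309, 201, 86]) cube([258, 28, 27]);
translate([309, 501, 86]) cube([258, 28, 27]);
translate([281, 229, 86]) cube([28, 272, 27]);
translate([567, 229, 86]) cube([28, 272, 27]);


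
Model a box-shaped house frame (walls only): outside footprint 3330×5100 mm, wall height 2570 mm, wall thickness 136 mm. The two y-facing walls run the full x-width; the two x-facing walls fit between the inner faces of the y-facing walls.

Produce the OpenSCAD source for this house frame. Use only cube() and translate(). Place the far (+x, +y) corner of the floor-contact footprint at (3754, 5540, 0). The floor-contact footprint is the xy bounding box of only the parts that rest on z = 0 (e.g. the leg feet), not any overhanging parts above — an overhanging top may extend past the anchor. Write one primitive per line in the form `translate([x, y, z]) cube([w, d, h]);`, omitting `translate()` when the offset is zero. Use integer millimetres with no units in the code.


translate([424, 440, 0]) cube([3330, 136, 2570]);
translate([424, 5404, 0]) cube([3330, 136, 2570]);
translate([424, 576, 0]) cube([136, 4828, 2570]);
translate([3618, 576, 0]) cube([136, 4828, 2570]);


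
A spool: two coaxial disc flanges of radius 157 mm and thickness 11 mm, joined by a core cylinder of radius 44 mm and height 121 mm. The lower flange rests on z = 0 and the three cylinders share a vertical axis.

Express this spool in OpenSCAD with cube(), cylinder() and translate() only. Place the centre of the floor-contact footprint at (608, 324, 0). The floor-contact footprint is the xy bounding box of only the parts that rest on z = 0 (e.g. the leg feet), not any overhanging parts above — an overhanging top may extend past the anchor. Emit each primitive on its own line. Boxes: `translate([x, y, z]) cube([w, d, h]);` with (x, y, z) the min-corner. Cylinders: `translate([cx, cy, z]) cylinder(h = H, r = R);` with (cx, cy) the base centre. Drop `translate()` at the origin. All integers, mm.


translate([608, 324, 0]) cylinder(h = 11, r = 157);
translate([608, 324, 11]) cylinder(h = 121, r = 44);
translate([608, 324, 132]) cylinder(h = 11, r = 157);


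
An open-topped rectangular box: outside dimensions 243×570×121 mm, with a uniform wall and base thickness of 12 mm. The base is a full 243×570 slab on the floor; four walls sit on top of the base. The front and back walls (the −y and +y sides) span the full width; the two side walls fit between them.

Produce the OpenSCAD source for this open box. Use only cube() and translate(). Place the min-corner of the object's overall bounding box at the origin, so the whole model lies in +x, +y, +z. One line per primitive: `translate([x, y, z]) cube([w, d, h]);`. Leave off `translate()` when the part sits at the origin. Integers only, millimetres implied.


cube([243, 570, 12]);
translate([0, 0, 12]) cube([243, 12, 109]);
translate([0, 558, 12]) cube([243, 12, 109]);
translate([0, 12, 12]) cube([12, 546, 109]);
translate([231, 12, 12]) cube([12, 546, 109]);


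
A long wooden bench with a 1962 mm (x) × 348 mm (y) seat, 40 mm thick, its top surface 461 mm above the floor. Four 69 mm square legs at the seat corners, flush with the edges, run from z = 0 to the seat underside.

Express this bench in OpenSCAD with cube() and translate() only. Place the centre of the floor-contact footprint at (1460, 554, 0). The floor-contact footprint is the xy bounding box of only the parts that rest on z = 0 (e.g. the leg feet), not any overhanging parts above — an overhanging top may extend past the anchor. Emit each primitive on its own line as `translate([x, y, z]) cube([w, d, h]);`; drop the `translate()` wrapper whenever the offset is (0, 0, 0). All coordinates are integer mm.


// leg_h = 461 − 40 = 421
translate([479, 380, 421]) cube([1962, 348, 40]);
translate([479, 380, 0]) cube([69, 69, 421]);
translate([479, 659, 0]) cube([69, 69, 421]);
translate([2372, 380, 0]) cube([69, 69, 421]);
translate([2372, 659, 0]) cube([69, 69, 421]);


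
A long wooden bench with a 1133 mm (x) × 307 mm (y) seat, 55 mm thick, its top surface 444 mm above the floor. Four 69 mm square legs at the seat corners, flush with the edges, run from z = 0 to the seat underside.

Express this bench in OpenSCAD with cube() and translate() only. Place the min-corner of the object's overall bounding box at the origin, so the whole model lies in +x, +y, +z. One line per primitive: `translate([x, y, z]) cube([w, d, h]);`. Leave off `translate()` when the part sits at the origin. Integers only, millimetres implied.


translate([0, 0, 389]) cube([1133, 307, 55]);
cube([69, 69, 389]);
translate([0, 238, 0]) cube([69, 69, 389]);
translate([1064, 0, 0]) cube([69, 69, 389]);
translate([1064, 238, 0]) cube([69, 69, 389]);


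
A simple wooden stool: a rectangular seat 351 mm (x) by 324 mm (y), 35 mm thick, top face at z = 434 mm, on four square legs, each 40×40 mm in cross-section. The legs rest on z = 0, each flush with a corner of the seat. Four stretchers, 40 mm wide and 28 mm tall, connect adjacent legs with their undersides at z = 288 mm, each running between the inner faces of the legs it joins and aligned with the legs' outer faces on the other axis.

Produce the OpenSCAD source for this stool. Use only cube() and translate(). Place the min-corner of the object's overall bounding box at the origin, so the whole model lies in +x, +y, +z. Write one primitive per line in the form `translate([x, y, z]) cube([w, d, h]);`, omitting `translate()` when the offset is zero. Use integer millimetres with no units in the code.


// leg_h = 434 - 35 = 399
// stretcher span = 351 - 2*40 = 271
translate([0, 0, 399]) cube([351, 324, 35]);
cube([40, 40, 399]);
translate([311, 0, 0]) cube([40, 40, 399]);
translate([0, 284, 0]) cube([40, 40, 399]);
translate([311, 284, 0]) cube([40, 40, 399]);
translate([40, 0, 288]) cube([271, 40, 28]);
translate([40, 284, 288]) cube([271, 40, 28]);
translate([0, 40, 288]) cube([40, 244, 28]);
translate([311, 40, 288]) cube([40, 244, 28]);


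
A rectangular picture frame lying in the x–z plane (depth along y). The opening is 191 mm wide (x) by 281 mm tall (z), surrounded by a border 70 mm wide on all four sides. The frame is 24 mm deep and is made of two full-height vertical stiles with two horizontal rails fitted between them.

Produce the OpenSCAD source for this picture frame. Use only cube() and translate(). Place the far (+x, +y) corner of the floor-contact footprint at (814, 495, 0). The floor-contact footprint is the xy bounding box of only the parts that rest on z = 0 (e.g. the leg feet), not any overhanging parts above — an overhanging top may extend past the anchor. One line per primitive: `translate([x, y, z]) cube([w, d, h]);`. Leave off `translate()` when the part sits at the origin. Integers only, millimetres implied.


translate([483, 471, 0]) cube([70, 24, 421]);
translate([744, 471, 0]) cube([70, 24, 421]);
translate([553, 471, 0]) cube([191, 24, 70]);
translate([553, 471, 351]) cube([191, 24, 70]);


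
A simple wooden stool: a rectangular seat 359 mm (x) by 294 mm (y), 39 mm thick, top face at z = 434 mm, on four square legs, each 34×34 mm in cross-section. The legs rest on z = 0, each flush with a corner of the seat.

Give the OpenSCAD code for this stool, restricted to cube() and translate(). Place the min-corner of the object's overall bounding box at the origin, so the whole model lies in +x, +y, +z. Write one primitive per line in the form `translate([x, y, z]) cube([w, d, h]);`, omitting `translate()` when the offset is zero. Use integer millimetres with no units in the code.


translate([0, 0, 395]) cube([359, 294, 39]);
cube([34, 34, 395]);
translate([325, 0, 0]) cube([34, 34, 395]);
translate([0, 260, 0]) cube([34, 34, 395]);
translate([325, 260, 0]) cube([34, 34, 395]);


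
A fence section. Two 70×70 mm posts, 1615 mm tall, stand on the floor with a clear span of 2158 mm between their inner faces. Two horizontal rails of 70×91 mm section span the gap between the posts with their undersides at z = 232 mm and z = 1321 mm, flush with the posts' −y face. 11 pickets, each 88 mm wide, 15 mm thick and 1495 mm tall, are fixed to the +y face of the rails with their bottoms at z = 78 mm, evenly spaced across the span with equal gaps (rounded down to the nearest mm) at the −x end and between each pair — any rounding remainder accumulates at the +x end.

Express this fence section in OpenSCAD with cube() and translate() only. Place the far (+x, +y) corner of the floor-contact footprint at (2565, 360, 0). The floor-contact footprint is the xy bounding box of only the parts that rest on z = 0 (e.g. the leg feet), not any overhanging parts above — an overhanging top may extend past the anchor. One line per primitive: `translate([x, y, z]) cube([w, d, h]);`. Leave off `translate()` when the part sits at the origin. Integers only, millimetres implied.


translate([267, 290, 0]) cube([70, 70, 1615]);
translate([2495, 290, 0]) cube([70, 70, 1615]);
translate([337, 290, 232]) cube([2158, 70, 91]);
translate([337, 290, 1321]) cube([2158, 70, 91]);
translate([436, 360, 78]) cube([88, 15, 1495]);
translate([623, 360, 78]) cube([88, 15, 1495]);
translate([810, 360, 78]) cube([88, 15, 1495]);
translate([997, 360, 78]) cube([88, 15, 1495]);
translate([1184, 360, 78]) cube([88, 15, 1495]);
translate([1371, 360, 78]) cube([88, 15, 1495]);
translate([1558, 360, 78]) cube([88, 15, 1495]);
translate([1745, 360, 78]) cube([88, 15, 1495]);
translate([1932, 360, 78]) cube([88, 15, 1495]);
translate([2119, 360, 78]) cube([88, 15, 1495]);
translate([2306, 360, 78]) cube([88, 15, 1495]);


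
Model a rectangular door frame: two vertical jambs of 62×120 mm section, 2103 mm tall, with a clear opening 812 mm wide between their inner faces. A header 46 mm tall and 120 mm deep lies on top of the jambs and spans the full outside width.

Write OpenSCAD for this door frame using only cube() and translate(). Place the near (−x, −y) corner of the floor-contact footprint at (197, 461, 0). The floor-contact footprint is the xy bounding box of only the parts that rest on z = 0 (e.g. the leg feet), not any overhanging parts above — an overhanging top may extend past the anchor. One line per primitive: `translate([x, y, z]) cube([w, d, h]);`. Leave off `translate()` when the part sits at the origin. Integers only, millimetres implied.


translate([197, 461, 0]) cube([62, 120, 2103]);
translate([1071, 461, 0]) cube([62, 120, 2103]);
translate([197, 461, 2103]) cube([936, 120, 46]);


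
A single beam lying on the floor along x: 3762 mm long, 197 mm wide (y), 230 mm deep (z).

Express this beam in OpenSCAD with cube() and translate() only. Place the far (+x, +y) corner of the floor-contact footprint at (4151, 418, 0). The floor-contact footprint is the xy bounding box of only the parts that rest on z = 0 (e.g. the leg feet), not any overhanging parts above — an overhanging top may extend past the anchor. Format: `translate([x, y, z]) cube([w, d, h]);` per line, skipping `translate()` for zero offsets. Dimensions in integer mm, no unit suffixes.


translate([389, 221, 0]) cube([3762, 197, 230]);


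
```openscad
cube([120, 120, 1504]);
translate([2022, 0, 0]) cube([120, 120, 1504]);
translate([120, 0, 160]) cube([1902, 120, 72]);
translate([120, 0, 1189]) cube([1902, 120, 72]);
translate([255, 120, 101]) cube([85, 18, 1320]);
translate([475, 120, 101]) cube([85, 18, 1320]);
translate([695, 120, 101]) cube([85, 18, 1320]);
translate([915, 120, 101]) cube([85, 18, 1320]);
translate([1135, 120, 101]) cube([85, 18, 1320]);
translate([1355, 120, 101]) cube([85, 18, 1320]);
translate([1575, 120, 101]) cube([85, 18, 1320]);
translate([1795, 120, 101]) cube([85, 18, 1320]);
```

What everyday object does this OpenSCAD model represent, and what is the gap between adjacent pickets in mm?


A fence section. The picket gap is 135 mm.

Two posts, two rails, 8 pickets — a fence section. Span 1902 mm holds 8 pickets of 85 mm with 9 equal gaps: ⌊(1902 − 8·85) / 9⌋ = 135 mm.


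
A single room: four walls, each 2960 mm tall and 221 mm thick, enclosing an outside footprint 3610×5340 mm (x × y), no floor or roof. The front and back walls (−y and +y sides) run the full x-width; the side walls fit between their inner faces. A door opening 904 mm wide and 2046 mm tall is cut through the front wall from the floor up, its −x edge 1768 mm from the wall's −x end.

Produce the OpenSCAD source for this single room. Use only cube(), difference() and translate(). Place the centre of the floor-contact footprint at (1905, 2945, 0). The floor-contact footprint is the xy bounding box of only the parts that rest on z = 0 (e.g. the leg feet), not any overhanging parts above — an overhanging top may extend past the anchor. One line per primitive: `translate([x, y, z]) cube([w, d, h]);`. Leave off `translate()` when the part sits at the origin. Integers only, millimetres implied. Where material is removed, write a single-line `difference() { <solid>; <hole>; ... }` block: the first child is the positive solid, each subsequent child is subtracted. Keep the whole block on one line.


difference() { translate([100, 275, 0]) cube([3610, 221, 2960]); translate([1868, 275, 0]) cube([904, 221, 2046]); }
translate([100, 5394, 0]) cube([3610, 221, 2960]);
translate([100, 496, 0]) cube([221, 4898, 2960]);
translate([3489, 496, 0]) cube([221, 4898, 2960]);


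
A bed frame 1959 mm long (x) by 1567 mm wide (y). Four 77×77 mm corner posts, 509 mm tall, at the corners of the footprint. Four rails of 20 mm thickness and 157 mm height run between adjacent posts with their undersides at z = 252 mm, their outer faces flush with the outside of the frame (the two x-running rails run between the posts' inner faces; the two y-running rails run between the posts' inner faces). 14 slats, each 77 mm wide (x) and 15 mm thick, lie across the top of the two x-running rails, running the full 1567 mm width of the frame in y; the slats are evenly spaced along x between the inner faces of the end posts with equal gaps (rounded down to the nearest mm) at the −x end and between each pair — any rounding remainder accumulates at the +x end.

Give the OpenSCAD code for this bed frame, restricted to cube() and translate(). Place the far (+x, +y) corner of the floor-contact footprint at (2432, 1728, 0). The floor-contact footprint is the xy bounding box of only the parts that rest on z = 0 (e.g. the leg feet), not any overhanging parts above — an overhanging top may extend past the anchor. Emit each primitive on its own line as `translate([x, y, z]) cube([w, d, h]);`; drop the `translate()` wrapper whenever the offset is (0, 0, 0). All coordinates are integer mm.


translate([473, 161, 0]) cube([77, 77, 509]);
translate([473, 1651, 0]) cube([77, 77, 509]);
translate([2355, 161, 0]) cube([77, 77, 509]);
translate([2355, 1651, 0]) cube([77, 77, 509]);
translate([550, 161, 252]) cube([1805, 20, 157]);
translate([550, 1708, 252]) cube([1805, 20, 157]);
translate([473, 238, 252]) cube([20, 1413, 157]);
translate([2412, 238, 252]) cube([20, 1413, 157]);
translate([598, 161, 409]) cube([77, 1567, 15]);
translate([723, 161, 409]) cube([77, 1567, 15]);
translate([848, 161, 409]) cube([77, 1567, 15]);
translate([973, 161, 409]) cube([77, 1567, 15]);
translate([1098, 161, 409]) cube([77, 1567, 15]);
translate([1223, 161, 409]) cube([77, 1567, 15]);
translate([1348, 161, 409]) cube([77, 1567, 15]);
translate([1473, 161, 409]) cube([77, 1567, 15]);
translate([1598, 161, 409]) cube([77, 1567, 15]);
translate([1723, 161, 409]) cube([77, 1567, 15]);
translate([1848, 161, 409]) cube([77, 1567, 15]);
translate([1973, 161, 409]) cube([77, 1567, 15]);
translate([2098, 161, 409]) cube([77, 1567, 15]);
translate([2223, 161, 409]) cube([77, 1567, 15]);


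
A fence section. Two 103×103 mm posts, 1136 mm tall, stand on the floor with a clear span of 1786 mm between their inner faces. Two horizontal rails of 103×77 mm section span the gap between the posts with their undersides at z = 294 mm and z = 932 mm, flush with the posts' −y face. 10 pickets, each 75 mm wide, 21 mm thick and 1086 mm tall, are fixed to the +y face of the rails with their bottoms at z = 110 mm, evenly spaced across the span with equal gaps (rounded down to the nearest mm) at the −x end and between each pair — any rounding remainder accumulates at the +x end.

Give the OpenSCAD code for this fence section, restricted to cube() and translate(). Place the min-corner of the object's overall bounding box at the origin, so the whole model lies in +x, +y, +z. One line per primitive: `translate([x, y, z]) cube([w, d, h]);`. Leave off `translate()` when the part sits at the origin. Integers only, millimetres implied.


cube([103, 103, 1136]);
translate([1889, 0, 0]) cube([103, 103, 1136]);
translate([103, 0, 294]) cube([1786, 103, 77]);
translate([103, 0, 932]) cube([1786, 103, 77]);
translate([197, 103, 110]) cube([75, 21, 1086]);
translate([366, 103, 110]) cube([75, 21, 1086]);
translate([535, 103, 110]) cube([75, 21, 1086]);
translate([704, 103, 110]) cube([75, 21, 1086]);
translate([873, 103, 110]) cube([75, 21, 1086]);
translate([1042, 103, 110]) cube([75, 21, 1086]);
translate([1211, 103, 110]) cube([75, 21, 1086]);
translate([1380, 103, 110]) cube([75, 21, 1086]);
translate([1549, 103, 110]) cube([75, 21, 1086]);
translate([1718, 103, 110]) cube([75, 21, 1086]);


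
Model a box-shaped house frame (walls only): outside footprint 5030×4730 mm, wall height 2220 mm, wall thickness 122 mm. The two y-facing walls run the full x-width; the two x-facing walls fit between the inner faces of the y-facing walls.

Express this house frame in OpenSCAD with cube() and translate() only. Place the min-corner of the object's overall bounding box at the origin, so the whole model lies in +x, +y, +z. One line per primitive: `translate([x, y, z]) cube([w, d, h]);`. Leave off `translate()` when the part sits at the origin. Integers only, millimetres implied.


cube([5030, 122, 2220]);
translate([0, 4608, 0]) cube([5030, 122, 2220]);
translate([0, 122, 0]) cube([122, 4486, 2220]);
translate([4908, 122, 0]) cube([122, 4486, 2220]);


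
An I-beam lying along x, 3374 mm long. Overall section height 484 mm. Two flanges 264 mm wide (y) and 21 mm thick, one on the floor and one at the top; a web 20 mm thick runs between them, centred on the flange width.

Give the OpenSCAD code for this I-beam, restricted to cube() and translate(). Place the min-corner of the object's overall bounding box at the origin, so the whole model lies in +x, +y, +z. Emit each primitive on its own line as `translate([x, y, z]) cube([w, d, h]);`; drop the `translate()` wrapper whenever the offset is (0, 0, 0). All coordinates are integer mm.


cube([3374, 264, 21]);
translate([0, 122, 21]) cube([3374, 20, 442]);
translate([0, 0, 463]) cube([3374, 264, 21]);


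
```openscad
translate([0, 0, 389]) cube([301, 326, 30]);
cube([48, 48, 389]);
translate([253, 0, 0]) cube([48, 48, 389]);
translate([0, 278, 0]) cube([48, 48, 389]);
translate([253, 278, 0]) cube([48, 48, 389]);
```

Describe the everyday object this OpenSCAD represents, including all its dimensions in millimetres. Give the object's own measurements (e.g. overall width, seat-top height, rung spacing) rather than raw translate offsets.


A simple wooden stool: a rectangular seat 301 mm (x) by 326 mm (y), 30 mm thick, top face at z = 419 mm, on four square legs, each 48×48 mm in cross-section. The legs rest on z = 0, each flush with a corner of the seat.


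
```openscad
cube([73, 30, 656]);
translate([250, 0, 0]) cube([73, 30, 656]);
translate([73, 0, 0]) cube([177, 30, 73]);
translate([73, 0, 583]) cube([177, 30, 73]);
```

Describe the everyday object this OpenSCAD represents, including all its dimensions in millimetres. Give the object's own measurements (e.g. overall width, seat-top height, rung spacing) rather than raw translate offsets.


A rectangular picture frame lying in the x–z plane (depth along y). The opening is 177 mm wide (x) by 510 mm tall (z), surrounded by a border 73 mm wide on all four sides. The frame is 30 mm deep and is made of two full-height vertical stiles with two horizontal rails fitted between them.


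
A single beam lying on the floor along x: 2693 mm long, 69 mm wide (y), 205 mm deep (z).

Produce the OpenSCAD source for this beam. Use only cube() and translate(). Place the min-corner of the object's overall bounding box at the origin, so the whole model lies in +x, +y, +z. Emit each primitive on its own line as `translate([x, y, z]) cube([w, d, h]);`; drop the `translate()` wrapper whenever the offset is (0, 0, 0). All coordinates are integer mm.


cube([2693, 69, 205]);


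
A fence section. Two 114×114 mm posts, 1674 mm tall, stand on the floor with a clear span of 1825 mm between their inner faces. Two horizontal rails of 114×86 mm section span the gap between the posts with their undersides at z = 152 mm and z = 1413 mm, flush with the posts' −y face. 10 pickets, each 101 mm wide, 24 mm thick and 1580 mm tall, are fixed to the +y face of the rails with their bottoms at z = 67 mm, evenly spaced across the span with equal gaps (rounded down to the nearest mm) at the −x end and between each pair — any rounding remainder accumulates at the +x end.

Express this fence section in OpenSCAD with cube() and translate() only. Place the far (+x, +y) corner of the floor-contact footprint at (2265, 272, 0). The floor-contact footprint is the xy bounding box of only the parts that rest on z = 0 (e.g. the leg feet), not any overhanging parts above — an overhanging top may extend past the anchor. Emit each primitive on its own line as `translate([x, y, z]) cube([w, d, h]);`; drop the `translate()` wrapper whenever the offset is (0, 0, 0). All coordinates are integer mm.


translate([212, 158, 0]) cube([114, 114, 1674]);
translate([2151, 158, 0]) cube([114, 114, 1674]);
translate([326, 158, 152]) cube([1825, 114, 86]);
translate([326, 158, 1413]) cube([1825, 114, 86]);
translate([400, 272, 67]) cube([101, 24, 1580]);
translate([575, 272, 67]) cube([101, 24, 1580]);
translate([750, 272, 67]) cube([101, 24, 1580]);
translate([925, 272, 67]) cube([101, 24, 1580]);
translate([1100, 272, 67]) cube([101, 24, 1580]);
translate([1275, 272, 67]) cube([101, 24, 1580]);
translate([1450, 272, 67]) cube([101, 24, 1580]);
translate([1625, 272, 67]) cube([101, 24, 1580]);
translate([1800, 272, 67]) cube([101, 24, 1580]);
translate([1975, 272, 67]) cube([101, 24, 1580]);


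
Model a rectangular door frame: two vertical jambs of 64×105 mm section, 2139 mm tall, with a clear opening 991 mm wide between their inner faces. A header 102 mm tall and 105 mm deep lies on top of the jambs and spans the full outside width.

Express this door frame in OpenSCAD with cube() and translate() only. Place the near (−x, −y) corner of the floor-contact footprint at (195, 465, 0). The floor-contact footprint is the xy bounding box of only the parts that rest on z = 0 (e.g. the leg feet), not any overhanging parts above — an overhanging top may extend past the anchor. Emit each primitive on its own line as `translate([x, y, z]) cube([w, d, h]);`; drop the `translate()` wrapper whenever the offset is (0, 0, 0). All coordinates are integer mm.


translate([195, 465, 0]) cube([64, 105, 2139]);
translate([1250, 465, 0]) cube([64, 105, 2139]);
translate([195, 465, 2139]) cube([1119, 105, 102]);


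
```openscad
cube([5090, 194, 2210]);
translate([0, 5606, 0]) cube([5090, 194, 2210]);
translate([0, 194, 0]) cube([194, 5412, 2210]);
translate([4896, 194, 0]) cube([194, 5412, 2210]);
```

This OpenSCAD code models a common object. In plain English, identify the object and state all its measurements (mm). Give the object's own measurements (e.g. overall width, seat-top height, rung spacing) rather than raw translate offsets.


The wall frame of a small rectangular building: four walls, each 2210 mm tall and 194 mm thick, enclosing a footprint 5090 mm (x) by 5800 mm (y) outside-to-outside, with no floor or roof. The front and back walls (the −y and +y sides) span the full width; the two side walls fit between them.


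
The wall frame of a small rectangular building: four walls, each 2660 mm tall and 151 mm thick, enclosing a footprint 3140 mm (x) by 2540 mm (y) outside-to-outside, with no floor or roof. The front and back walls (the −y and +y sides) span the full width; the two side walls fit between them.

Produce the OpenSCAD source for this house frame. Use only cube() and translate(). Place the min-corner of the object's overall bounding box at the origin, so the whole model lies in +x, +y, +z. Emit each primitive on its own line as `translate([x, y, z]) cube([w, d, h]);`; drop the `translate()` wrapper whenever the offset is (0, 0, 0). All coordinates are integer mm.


cube([3140, 151, 2660]);
translate([0, 2389, 0]) cube([3140, 151, 2660]);
translate([0, 151, 0]) cube([151, 2238, 2660]);
translate([2989, 151, 0]) cube([151, 2238, 2660]);


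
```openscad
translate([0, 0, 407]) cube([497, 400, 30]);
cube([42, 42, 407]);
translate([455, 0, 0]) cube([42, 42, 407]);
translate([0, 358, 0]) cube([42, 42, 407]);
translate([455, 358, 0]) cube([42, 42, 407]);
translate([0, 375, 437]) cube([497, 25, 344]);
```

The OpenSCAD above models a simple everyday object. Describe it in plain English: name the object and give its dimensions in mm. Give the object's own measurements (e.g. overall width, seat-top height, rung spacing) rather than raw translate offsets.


A chair. The seat is a 497×400×30 mm slab with its top at z = 437 mm, on four 42×42 mm corner legs (flush with the seat edges, standing on z = 0). A flat backrest 25 mm thick, 344 mm tall, spans the full seat width and rises from the seat top along its +y edge, rear face flush with the rear of the seat.


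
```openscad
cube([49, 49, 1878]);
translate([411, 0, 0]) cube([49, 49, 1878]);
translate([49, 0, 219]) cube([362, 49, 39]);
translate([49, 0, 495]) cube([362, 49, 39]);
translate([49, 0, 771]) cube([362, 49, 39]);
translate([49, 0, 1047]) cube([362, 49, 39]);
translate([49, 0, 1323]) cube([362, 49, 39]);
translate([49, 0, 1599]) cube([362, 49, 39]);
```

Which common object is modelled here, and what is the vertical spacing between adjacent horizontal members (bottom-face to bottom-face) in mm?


A ladder. The rung spacing is 276 mm.

Two tall 49×49 posts with 6 short bars between them — a ladder. Adjacent rungs sit at z = 219 and z = 495, so the spacing is 495 − 219 = 276 mm.


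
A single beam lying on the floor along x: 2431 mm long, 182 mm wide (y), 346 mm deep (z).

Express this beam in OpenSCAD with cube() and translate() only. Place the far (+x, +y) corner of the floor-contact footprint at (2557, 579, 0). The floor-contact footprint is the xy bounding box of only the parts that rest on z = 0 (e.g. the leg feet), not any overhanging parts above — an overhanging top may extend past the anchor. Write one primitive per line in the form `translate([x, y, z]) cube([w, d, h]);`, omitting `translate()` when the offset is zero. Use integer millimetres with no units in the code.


translate([126, 397, 0]) cube([2431, 182, 346]);


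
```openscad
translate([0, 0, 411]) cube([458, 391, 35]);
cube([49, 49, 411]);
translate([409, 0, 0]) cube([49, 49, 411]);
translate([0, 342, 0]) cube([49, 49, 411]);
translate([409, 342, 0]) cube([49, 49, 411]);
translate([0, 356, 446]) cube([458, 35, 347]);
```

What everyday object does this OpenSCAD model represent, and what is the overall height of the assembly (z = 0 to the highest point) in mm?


A chair. The overall height is 793 mm.

A slab on four corner posts with a tall panel at the back — a chair. The seat slab sits at z = 411 with thickness 35, and the 347 mm backrest starts at the seat top, so the overall height is 411 + 35 + 347 = 793 mm.


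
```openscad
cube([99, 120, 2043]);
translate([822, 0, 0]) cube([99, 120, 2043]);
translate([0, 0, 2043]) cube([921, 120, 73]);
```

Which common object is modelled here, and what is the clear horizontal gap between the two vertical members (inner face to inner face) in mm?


A door frame. The clear opening width is 723 mm.

Two 2043 mm tall posts with a header on top — a door frame. The left jamb is 99 mm wide at x = 0; the right jamb starts at x = 822. The clear opening is 822 − 99 = 723 mm.


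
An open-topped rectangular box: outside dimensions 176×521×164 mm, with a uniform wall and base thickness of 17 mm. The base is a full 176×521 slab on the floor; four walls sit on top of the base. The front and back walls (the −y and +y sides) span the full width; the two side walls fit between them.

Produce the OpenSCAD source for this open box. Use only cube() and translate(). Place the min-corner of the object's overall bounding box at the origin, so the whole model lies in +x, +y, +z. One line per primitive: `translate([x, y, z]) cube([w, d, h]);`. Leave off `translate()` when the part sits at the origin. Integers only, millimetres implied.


cube([176, 521, 17]);
translate([0, 0, 17]) cube([176, 17, 147]);
translate([0, 504, 17]) cube([176, 17, 147]);
translate([0, 17, 17]) cube([17, 487, 147]);
translate([159, 17, 17]) cube([17, 487, 147]);


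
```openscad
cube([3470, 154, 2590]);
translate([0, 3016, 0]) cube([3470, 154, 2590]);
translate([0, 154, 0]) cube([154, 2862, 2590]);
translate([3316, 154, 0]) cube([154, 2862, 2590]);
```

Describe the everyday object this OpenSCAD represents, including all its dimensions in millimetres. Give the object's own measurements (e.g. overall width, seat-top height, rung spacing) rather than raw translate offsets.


The wall frame of a small rectangular building: four walls, each 2590 mm tall and 154 mm thick, enclosing a footprint 3470 mm (x) by 3170 mm (y) outside-to-outside, with no floor or roof. The front and back walls (the −y and +y sides) span the full width; the two side walls fit between them.


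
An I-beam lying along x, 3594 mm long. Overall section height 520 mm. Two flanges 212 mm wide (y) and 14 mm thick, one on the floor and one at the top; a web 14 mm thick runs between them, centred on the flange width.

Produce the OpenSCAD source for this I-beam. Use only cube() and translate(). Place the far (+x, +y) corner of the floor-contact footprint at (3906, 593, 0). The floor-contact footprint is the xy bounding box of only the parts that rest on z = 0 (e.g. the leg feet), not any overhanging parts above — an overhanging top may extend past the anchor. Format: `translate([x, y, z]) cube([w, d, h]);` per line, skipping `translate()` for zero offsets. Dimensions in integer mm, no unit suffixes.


translate([312, 381, 0]) cube([3594, 212, 14]);
translate([312, 480, 14]) cube([3594, 14, 492]);
translate([312, 381, 506]) cube([3594, 212, 14]);


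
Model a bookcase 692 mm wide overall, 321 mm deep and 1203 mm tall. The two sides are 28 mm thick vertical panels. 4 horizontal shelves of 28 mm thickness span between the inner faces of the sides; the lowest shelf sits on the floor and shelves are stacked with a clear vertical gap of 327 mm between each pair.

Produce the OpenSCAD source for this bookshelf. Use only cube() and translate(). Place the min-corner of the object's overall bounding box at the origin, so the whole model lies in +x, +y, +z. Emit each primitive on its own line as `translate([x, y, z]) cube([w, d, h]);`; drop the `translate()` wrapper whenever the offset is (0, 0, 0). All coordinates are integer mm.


cube([28, 321, 1203]);
translate([664, 0, 0]) cube([28, 321, 1203]);
translate([28, 0, 0]) cube([636, 321, 28]);
translate([28, 0, 355]) cube([636, 321, 28]);
translate([28, 0, 710]) cube([636, 321, 28]);
translate([28, 0, 1065]) cube([636, 321, 28]);


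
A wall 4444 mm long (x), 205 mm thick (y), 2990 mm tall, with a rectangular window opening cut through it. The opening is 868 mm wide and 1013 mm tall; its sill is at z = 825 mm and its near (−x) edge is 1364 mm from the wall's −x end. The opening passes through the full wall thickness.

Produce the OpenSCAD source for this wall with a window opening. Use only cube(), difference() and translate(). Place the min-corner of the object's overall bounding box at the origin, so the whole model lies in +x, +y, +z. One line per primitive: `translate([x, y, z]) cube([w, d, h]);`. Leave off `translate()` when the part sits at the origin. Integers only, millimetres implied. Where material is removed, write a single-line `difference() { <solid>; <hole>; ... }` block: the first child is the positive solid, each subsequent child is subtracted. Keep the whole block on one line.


difference() { cube([4444, 205, 2990]); translate([1364, 0, 825]) cube([868, 205, 1013]); }


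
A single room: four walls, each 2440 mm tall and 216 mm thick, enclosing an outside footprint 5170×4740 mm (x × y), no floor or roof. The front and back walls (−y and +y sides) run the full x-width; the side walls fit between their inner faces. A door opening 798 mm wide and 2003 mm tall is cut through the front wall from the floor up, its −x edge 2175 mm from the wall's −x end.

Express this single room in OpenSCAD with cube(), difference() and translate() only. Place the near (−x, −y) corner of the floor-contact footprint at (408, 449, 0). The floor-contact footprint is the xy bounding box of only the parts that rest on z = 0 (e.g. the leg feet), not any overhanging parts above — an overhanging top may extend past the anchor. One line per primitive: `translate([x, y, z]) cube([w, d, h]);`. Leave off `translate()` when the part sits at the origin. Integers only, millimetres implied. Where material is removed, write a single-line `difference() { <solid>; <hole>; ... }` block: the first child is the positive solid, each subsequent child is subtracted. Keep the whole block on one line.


difference() { translate([408, 449, 0]) cube([5170, 216, 2440]); translate([2583, 449, 0]) cube([798, 216, 2003]); }
translate([408, 4973, 0]) cube([5170, 216, 2440]);
translate([408, 665, 0]) cube([216, 4308, 2440]);
translate([5362, 665, 0]) cube([216, 4308, 2440]);


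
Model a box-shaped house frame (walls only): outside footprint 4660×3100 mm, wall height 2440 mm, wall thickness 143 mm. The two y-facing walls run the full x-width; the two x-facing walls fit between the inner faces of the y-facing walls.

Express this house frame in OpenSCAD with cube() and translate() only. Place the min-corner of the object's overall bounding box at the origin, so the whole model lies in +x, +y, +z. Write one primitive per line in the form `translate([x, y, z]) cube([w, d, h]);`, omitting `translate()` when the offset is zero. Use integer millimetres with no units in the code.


cube([4660, 143, 2440]);
translate([0, 2957, 0]) cube([4660, 143, 2440]);
translate([0, 143, 0]) cube([143, 2814, 2440]);
translate([4517, 143, 0]) cube([143, 2814, 2440]);


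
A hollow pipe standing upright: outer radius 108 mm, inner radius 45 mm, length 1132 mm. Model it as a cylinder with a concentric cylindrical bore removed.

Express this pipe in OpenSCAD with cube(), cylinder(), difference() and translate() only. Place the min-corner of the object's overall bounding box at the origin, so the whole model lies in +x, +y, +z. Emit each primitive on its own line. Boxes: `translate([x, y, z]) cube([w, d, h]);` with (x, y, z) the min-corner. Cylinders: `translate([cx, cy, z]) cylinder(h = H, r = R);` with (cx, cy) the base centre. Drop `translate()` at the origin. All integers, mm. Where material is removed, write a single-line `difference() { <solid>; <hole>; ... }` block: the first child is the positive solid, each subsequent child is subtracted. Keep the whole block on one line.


difference() { translate([108, 108, 0]) cylinder(h = 1132, r = 108); translate([108, 108, 0]) cylinder(h = 1132, r = 45); }


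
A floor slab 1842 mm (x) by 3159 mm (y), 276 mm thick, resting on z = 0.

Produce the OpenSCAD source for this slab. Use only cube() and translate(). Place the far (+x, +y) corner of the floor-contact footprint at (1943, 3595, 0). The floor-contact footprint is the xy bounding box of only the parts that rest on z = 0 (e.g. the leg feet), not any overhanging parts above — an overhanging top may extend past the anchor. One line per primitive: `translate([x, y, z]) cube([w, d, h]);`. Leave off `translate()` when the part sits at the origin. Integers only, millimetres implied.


translate([101, 436, 0]) cube([1842, 3159, 276]);


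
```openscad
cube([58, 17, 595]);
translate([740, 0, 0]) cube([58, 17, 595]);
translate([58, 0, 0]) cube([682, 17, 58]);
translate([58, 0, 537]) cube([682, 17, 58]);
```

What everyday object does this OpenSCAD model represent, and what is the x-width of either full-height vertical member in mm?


A picture frame. The border width is 58 mm.

Four thin pieces enclosing a rectangular opening — a picture frame. The two full-height stiles are 595 mm tall; the top rail sits at z = 537 and is 58 mm tall, so the border above the opening is 595 − 537 = 58 mm, matching the stile x-width.
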